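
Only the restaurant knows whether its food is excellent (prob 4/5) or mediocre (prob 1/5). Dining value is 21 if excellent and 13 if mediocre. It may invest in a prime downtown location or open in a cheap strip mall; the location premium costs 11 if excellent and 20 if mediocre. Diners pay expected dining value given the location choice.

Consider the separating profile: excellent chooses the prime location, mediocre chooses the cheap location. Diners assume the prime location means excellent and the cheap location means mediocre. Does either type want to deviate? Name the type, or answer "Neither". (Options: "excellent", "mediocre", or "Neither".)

The prime location pays 21; the cheap location pays 13.
excellent: assigned the prime location, nets 21 − 11 = 10; deviating to the cheap location nets 13.
mediocre: assigned the cheap location, nets 13; deviating to the prime location nets 21 − 20 = 1.
The excellent type gains 3 by deviating.

excellent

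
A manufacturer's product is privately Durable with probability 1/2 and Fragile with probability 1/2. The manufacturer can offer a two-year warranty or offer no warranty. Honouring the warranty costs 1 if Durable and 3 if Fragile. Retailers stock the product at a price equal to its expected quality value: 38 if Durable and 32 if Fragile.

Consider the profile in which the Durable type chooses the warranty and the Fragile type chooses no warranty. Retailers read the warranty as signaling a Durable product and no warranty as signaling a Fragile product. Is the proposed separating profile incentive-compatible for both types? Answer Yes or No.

No

Under these beliefs, the warranty earns price 38 and no warranty earns price 32.
Durable: the warranty nets 38 − 1 = 37; no warranty nets 32. Durable prefers the warranty.
Fragile: the warranty nets 38 − 3 = 35; no warranty nets 32. Fragile would deviate to the warranty.
Fragile has a profitable deviation, so the profile is not an equilibrium.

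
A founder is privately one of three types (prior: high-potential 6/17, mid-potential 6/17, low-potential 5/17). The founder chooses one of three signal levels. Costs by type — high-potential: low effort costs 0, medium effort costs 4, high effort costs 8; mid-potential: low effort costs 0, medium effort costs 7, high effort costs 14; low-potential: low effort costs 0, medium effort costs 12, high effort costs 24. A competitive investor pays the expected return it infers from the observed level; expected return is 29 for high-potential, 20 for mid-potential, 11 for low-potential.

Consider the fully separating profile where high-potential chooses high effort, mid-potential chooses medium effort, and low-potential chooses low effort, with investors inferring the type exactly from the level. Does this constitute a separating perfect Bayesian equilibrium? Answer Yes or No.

No

Separating valuations: high effort → 29, medium effort → 20, low effort → 11.
high-potential (assigned high effort): low effort: 11 − 0 = 11; medium effort: 20 − 4 = 16; high effort: 29 − 8 = 21. high-potential stays.
mid-potential (assigned medium effort): low effort: 11 − 0 = 11; medium effort: 20 − 7 = 13; high effort: 29 − 14 = 15. mid-potential prefers high effort.
low-potential (assigned low effort): low effort: 11 − 0 = 11; medium effort: 20 − 12 = 8; high effort: 29 − 24 = 5. low-potential stays.
At least one type deviates; the separating profile fails.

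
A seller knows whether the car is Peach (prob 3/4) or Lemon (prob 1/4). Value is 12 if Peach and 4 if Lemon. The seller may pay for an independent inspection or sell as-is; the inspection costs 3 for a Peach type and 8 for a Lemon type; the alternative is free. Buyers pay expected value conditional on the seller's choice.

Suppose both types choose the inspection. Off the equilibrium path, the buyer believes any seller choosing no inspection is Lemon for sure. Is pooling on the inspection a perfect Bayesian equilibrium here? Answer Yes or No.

No

On path, the buyer holds the prior and pays 3/4·12 + 1/4·4 = 10. Off path (no inspection), believing Lemon, it pays 4.
Peach: the inspection nets 10 − 3 = 7; no inspection nets 4. Peach stays.
Lemon: the inspection nets 10 − 8 = 2; no inspection nets 4. Lemon would deviate.
A type deviates, so pooling fails.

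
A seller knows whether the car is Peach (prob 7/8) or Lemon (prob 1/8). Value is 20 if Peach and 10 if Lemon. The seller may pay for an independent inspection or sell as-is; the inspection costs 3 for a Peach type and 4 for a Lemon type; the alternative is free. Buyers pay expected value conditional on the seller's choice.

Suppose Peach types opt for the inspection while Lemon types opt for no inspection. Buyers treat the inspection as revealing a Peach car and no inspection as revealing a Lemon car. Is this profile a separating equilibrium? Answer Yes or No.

Under these beliefs, the inspection earns price 20 and no inspection earns price 10.
Peach: the inspection nets 20 − 3 = 17; no inspection nets 10. Peach prefers the inspection.
Lemon: the inspection nets 20 − 4 = 16; no inspection nets 10. Lemon would deviate to the inspection.
Lemon has a profitable deviation, so the profile is not an equilibrium.

No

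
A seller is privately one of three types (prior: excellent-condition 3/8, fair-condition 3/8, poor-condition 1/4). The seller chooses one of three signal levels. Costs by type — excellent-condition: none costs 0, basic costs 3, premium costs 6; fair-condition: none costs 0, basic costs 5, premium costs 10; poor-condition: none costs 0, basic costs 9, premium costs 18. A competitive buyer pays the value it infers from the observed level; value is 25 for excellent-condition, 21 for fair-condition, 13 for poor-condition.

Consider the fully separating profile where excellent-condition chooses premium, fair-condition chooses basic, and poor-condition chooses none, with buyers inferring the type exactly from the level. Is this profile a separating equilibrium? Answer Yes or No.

Separating prices: premium → 25, basic → 21, none → 13.
excellent-condition (assigned premium): none: 13 − 0 = 13; basic: 21 − 3 = 18; premium: 25 − 6 = 19. excellent-condition stays.
fair-condition (assigned basic): none: 13 − 0 = 13; basic: 21 − 5 = 16; premium: 25 − 10 = 15. fair-condition stays.
poor-condition (assigned none): none: 13 − 0 = 13; basic: 21 − 9 = 12; premium: 25 − 18 = 7. poor-condition stays.
Every type prefers its assigned level; separation holds.

Yes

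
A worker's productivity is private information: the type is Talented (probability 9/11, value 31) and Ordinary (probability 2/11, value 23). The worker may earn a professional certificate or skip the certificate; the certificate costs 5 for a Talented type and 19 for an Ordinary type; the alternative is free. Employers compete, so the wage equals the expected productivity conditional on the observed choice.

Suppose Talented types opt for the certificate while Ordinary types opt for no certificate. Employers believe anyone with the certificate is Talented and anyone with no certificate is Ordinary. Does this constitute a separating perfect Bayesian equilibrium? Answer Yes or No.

Yes

Under these beliefs, the certificate earns wage 31 and no certificate earns wage 23.
Talented: the certificate nets 31 − 5 = 26; no certificate nets 23. Talented prefers the certificate.
Ordinary: the certificate nets 31 − 19 = 12; no certificate nets 23. Ordinary prefers no certificate.
Neither type deviates, so the separating profile is an equilibrium.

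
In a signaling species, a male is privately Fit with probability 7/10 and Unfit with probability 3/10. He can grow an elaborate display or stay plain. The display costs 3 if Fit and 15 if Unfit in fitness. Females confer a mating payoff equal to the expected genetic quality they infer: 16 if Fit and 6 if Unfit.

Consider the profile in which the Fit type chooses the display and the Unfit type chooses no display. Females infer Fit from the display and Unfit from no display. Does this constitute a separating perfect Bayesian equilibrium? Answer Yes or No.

Yes

Under these beliefs, the display earns mating payoff 16 and no display earns mating payoff 6.
Fit: the display nets 16 − 3 = 13; no display nets 6. Fit prefers the display.
Unfit: the display nets 16 − 15 = 1; no display nets 6. Unfit prefers no display.
Neither type deviates, so the separating profile is an equilibrium.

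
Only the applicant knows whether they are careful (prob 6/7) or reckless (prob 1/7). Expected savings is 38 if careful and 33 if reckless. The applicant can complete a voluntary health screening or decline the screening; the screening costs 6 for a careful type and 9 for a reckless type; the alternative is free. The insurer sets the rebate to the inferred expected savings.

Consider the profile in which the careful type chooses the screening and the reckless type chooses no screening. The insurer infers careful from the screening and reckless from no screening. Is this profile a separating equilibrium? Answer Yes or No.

Under these beliefs, the screening earns rebate 38 and no screening earns rebate 33.
careful: the screening nets 38 − 6 = 32; no screening nets 33. careful would deviate to no screening.
reckless: the screening nets 38 − 9 = 29; no screening nets 33. reckless prefers no screening.
careful has a profitable deviation, so the profile is not an equilibrium.

No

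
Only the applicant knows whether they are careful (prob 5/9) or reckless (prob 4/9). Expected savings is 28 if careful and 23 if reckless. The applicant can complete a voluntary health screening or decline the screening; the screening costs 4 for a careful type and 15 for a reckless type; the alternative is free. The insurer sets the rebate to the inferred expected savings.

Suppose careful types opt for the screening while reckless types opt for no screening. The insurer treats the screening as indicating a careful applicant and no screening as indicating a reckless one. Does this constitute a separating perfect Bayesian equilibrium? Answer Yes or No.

Yes

Under these beliefs, the screening earns rebate 28 and no screening earns rebate 23.
careful: the screening nets 28 − 4 = 24; no screening nets 23. careful prefers the screening.
reckless: the screening nets 28 − 15 = 13; no screening nets 23. reckless prefers no screening.
Neither type deviates, so the separating profile is an equilibrium.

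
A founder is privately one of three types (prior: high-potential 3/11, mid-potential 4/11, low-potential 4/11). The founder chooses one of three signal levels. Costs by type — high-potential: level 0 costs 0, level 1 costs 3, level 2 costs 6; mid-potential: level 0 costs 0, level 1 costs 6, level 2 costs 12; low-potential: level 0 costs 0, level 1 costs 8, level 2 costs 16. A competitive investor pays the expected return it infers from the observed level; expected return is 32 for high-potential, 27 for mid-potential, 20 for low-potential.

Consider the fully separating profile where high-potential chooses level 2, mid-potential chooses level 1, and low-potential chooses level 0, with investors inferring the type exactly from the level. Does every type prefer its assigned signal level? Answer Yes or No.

Yes

Separating valuations: level 2 → 32, level 1 → 27, level 0 → 20.
high-potential (assigned level 2): level 0: 20 − 0 = 20; level 1: 27 − 3 = 24; level 2: 32 − 6 = 26. high-potential stays.
mid-potential (assigned level 1): level 0: 20 − 0 = 20; level 1: 27 − 6 = 21; level 2: 32 − 12 = 20. mid-potential stays.
low-potential (assigned level 0): level 0: 20 − 0 = 20; level 1: 27 − 8 = 19; level 2: 32 − 16 = 16. low-potential stays.
Every type prefers its assigned level; separation holds.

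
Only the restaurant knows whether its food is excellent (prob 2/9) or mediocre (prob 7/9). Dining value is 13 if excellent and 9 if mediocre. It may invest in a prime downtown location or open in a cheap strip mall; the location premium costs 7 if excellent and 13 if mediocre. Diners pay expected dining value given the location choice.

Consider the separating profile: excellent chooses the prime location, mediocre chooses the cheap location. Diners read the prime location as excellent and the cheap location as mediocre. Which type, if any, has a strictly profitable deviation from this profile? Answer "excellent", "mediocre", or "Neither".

excellent

The prime location pays 13; the cheap location pays 9.
excellent: assigned the prime location, nets 13 − 7 = 6; deviating to the cheap location nets 9.
mediocre: assigned the cheap location, nets 9; deviating to the prime location nets 13 − 13 = 0.
The excellent type gains 3 by deviating.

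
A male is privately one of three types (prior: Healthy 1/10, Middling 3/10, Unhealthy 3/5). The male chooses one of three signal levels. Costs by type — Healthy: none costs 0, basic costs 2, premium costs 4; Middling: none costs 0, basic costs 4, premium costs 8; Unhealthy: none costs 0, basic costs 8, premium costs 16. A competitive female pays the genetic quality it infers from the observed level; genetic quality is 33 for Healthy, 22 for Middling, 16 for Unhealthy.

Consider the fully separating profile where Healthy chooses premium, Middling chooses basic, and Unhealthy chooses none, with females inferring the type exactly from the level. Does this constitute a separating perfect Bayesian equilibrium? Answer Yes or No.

Separating mating payoffs: premium → 33, basic → 22, none → 16.
Healthy (assigned premium): none: 16 − 0 = 16; basic: 22 − 2 = 20; premium: 33 − 4 = 29. Healthy stays.
Middling (assigned basic): none: 16 − 0 = 16; basic: 22 − 4 = 18; premium: 33 − 8 = 25. Middling prefers premium.
Unhealthy (assigned none): none: 16 − 0 = 16; basic: 22 − 8 = 14; premium: 33 − 16 = 17. Unhealthy prefers premium.
At least one type deviates; the separating profile fails.

No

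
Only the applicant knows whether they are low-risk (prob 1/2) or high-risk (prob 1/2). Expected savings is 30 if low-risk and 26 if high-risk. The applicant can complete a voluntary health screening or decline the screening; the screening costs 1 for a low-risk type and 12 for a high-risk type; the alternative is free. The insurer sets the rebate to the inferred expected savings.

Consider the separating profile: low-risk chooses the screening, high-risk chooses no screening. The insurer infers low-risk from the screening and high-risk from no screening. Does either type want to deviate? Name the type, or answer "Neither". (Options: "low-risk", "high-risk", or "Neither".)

Neither

The screening pays 30; no screening pays 26.
low-risk: assigned the screening, nets 30 − 1 = 29; deviating to no screening nets 26.
high-risk: assigned no screening, nets 26; deviating to the screening nets 30 − 12 = 18.
Both types strictly prefer their assigned action; no profitable deviation.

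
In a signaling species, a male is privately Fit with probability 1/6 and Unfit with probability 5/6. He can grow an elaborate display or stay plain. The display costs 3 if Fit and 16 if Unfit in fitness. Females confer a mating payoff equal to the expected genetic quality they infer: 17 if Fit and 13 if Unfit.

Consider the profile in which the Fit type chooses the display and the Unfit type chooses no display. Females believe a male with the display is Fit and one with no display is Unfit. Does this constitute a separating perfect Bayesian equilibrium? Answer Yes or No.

Under these beliefs, the display earns mating payoff 17 and no display earns mating payoff 13.
Fit: the display nets 17 − 3 = 14; no display nets 13. Fit prefers the display.
Unfit: the display nets 17 − 16 = 1; no display nets 13. Unfit prefers no display.
Neither type deviates, so the separating profile is an equilibrium.

Yes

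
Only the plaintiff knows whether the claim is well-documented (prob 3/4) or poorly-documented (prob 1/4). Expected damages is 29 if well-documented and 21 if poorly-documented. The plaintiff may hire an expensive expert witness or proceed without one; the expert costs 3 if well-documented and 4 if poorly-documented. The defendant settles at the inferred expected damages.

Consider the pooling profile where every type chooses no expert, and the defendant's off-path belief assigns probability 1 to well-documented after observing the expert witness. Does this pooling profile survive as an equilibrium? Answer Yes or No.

Yes

On path, the defendant holds the prior and pays 3/4·29 + 1/4·21 = 27. Off path (the expert witness), believing well-documented, it pays 29.
well-documented: no expert nets 27; the expert witness nets 29 − 3 = 26. well-documented stays.
poorly-documented: no expert nets 27; the expert witness nets 29 − 4 = 25. poorly-documented stays.
No type deviates, so pooling is sustained.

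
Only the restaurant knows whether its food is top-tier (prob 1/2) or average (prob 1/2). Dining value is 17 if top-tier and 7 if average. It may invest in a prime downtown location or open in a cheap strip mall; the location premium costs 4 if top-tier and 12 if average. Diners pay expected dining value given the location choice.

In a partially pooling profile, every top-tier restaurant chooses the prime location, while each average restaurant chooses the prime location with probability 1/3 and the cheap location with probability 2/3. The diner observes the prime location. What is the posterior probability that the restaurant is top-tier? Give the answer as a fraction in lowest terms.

P(the prime location) = (1/2)·1 + (1/2)·(1/3) = 2/3.
By Bayes' rule, P(top-tier | the prime location) = (1/2) / (2/3) = 3/4.

3/4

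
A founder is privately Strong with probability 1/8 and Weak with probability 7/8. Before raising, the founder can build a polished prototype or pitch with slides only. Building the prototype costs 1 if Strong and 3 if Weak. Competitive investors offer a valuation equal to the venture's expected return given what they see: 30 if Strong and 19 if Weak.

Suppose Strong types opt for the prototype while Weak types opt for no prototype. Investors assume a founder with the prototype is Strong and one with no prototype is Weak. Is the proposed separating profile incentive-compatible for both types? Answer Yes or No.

Under these beliefs, the prototype earns valuation 30 and no prototype earns valuation 19.
Strong: the prototype nets 30 − 1 = 29; no prototype nets 19. Strong prefers the prototype.
Weak: the prototype nets 30 − 3 = 27; no prototype nets 19. Weak would deviate to the prototype.
Weak has a profitable deviation, so the profile is not an equilibrium.

No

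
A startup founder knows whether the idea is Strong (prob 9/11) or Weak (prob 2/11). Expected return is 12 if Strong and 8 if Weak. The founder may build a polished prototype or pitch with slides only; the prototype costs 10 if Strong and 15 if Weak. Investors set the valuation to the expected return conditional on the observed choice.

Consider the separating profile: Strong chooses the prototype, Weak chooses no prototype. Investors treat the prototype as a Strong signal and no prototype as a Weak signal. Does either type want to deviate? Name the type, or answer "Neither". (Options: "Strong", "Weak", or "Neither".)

Strong

The prototype pays 12; no prototype pays 8.
Strong: assigned the prototype, nets 12 − 10 = 2; deviating to no prototype nets 8.
Weak: assigned no prototype, nets 8; deviating to the prototype nets 12 − 15 = -3.
The Strong type gains 6 by deviating.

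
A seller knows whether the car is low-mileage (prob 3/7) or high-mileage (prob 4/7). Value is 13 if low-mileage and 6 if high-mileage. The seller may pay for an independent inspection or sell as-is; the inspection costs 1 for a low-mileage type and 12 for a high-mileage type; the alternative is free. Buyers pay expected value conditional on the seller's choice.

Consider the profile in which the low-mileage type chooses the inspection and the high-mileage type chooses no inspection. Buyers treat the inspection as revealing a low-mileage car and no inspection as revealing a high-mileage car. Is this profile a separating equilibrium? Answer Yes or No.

Yes

Under these beliefs, the inspection earns price 13 and no inspection earns price 6.
low-mileage: the inspection nets 13 − 1 = 12; no inspection nets 6. low-mileage prefers the inspection.
high-mileage: the inspection nets 13 − 12 = 1; no inspection nets 6. high-mileage prefers no inspection.
Neither type deviates, so the separating profile is an equilibrium.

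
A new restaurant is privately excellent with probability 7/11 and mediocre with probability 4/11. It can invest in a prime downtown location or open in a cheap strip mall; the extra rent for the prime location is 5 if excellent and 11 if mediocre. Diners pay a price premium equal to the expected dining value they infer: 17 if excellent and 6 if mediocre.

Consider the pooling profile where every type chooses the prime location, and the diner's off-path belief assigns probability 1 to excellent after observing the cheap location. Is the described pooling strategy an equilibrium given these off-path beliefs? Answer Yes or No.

On path, the diner holds the prior and pays 7/11·17 + 4/11·6 = 13. Off path (the cheap location), believing excellent, it pays 17.
excellent: the prime location nets 13 − 5 = 8; the cheap location nets 17. excellent would deviate.
mediocre: the prime location nets 13 − 11 = 2; the cheap location nets 17. mediocre would deviate.
A type deviates, so pooling fails.

No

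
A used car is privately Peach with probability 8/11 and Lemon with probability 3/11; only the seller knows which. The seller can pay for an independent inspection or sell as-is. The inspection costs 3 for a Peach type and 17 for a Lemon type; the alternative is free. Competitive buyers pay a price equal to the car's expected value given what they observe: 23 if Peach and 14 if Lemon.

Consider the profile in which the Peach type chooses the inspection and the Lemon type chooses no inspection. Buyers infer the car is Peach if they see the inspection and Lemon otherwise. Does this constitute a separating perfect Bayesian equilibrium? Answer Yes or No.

Under these beliefs, the inspection earns price 23 and no inspection earns price 14.
Peach: the inspection nets 23 − 3 = 20; no inspection nets 14. Peach prefers the inspection.
Lemon: the inspection nets 23 − 17 = 6; no inspection nets 14. Lemon prefers no inspection.
Neither type deviates, so the separating profile is an equilibrium.

Yes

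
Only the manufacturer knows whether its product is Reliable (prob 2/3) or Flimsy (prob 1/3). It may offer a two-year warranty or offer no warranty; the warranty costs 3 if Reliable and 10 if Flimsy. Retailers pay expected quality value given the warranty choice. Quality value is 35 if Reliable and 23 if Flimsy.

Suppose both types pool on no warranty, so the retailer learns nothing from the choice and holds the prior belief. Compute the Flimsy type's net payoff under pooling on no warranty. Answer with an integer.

31

Pooled price = 2/3·35 + 1/3·23 = 31.
Flimsy pays no cost for no warranty, so net payoff = 31.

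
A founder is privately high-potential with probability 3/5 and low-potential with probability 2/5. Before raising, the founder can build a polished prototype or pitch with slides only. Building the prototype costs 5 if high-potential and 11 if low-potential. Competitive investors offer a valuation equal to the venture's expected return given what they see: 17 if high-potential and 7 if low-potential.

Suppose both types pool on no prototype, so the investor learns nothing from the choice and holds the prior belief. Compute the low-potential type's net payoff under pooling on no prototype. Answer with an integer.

Pooled valuation = 3/5·17 + 2/5·7 = 13.
low-potential pays no cost for no prototype, so net payoff = 13.

13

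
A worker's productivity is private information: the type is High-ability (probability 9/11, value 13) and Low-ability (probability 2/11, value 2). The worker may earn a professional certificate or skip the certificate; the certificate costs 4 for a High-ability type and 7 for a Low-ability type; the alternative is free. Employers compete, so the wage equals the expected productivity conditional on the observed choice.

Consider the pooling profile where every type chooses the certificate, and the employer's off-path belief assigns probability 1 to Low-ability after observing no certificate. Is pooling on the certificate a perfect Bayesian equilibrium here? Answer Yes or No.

On path, the employer holds the prior and pays 9/11·13 + 2/11·2 = 11. Off path (no certificate), believing Low-ability, it pays 2.
High-ability: the certificate nets 11 − 4 = 7; no certificate nets 2. High-ability stays.
Low-ability: the certificate nets 11 − 7 = 4; no certificate nets 2. Low-ability stays.
No type deviates, so pooling is sustained.

Yes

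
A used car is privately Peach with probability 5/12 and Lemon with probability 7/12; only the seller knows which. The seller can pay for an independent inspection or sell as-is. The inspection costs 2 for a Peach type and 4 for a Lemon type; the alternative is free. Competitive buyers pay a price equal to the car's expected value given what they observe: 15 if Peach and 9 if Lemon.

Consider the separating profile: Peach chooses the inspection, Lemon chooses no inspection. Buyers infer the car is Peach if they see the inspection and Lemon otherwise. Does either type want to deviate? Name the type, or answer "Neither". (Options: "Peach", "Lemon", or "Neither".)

The inspection pays 15; no inspection pays 9.
Peach: assigned the inspection, nets 15 − 2 = 13; deviating to no inspection nets 9.
Lemon: assigned no inspection, nets 9; deviating to the inspection nets 15 − 4 = 11.
The Lemon type gains 2 by deviating.

Lemon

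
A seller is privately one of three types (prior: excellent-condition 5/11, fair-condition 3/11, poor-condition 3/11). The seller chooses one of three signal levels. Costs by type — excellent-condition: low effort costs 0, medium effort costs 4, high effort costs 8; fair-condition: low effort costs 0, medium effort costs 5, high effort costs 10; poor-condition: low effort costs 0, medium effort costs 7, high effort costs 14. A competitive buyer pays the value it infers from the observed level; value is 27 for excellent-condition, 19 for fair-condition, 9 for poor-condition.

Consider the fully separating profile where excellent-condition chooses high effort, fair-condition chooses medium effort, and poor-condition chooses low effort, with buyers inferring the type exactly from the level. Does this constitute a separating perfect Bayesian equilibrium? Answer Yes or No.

No

Separating prices: high effort → 27, medium effort → 19, low effort → 9.
excellent-condition (assigned high effort): low effort: 9 − 0 = 9; medium effort: 19 − 4 = 15; high effort: 27 − 8 = 19. excellent-condition stays.
fair-condition (assigned medium effort): low effort: 9 − 0 = 9; medium effort: 19 − 5 = 14; high effort: 27 − 10 = 17. fair-condition prefers high effort.
poor-condition (assigned low effort): low effort: 9 − 0 = 9; medium effort: 19 − 7 = 12; high effort: 27 − 14 = 13. poor-condition prefers high effort.
At least one type deviates; the separating profile fails.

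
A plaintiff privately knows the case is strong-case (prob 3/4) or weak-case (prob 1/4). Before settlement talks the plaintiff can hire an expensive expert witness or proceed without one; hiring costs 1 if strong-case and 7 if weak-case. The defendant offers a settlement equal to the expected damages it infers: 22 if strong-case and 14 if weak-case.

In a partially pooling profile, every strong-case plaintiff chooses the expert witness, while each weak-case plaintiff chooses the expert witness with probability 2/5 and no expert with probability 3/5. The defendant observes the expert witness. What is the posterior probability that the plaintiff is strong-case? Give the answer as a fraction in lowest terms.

P(the expert witness) = (3/4)·1 + (1/4)·(2/5) = 17/20.
By Bayes' rule, P(strong-case | the expert witness) = (3/4) / (17/20) = 15/17.

15/17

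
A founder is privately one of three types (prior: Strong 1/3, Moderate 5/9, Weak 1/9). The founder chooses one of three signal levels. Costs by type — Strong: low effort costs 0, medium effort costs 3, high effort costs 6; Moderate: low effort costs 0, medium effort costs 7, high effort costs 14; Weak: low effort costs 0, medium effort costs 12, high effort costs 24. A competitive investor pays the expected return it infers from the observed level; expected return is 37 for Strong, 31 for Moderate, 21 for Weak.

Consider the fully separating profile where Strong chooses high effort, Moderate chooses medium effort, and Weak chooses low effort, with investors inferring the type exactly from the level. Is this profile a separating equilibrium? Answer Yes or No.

Yes

Separating valuations: high effort → 37, medium effort → 31, low effort → 21.
Strong (assigned high effort): low effort: 21 − 0 = 21; medium effort: 31 − 3 = 28; high effort: 37 − 6 = 31. Strong stays.
Moderate (assigned medium effort): low effort: 21 − 0 = 21; medium effort: 31 − 7 = 24; high effort: 37 − 14 = 23. Moderate stays.
Weak (assigned low effort): low effort: 21 − 0 = 21; medium effort: 31 − 12 = 19; high effort: 37 − 24 = 13. Weak stays.
Every type prefers its assigned level; separation holds.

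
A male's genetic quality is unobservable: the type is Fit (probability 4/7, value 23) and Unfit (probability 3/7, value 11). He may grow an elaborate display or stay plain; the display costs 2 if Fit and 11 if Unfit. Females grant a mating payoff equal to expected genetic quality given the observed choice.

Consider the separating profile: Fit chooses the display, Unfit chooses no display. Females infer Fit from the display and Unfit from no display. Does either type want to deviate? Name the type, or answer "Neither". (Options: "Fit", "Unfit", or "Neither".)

Unfit

The display pays 23; no display pays 11.
Fit: assigned the display, nets 23 − 2 = 21; deviating to no display nets 11.
Unfit: assigned no display, nets 11; deviating to the display nets 23 − 11 = 12.
The Unfit type gains 1 by deviating.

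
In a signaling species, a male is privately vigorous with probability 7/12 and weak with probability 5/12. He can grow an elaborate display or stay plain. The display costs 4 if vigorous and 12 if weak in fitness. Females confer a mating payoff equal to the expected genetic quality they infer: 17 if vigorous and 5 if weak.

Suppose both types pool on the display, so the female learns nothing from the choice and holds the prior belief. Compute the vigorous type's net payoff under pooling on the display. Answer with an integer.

8

Pooled mating payoff = 7/12·17 + 5/12·5 = 12.
vigorous pays cost 4 for the display, so net payoff = 12 − 4 = 8.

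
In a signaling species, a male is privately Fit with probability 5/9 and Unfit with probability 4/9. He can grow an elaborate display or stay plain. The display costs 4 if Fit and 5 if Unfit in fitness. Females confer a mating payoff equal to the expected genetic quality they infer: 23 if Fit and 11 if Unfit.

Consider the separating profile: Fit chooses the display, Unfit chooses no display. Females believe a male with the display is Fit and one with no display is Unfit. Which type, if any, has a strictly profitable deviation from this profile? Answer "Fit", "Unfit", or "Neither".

Unfit

The display pays 23; no display pays 11.
Fit: assigned the display, nets 23 − 4 = 19; deviating to no display nets 11.
Unfit: assigned no display, nets 11; deviating to the display nets 23 − 5 = 18.
The Unfit type gains 7 by deviating.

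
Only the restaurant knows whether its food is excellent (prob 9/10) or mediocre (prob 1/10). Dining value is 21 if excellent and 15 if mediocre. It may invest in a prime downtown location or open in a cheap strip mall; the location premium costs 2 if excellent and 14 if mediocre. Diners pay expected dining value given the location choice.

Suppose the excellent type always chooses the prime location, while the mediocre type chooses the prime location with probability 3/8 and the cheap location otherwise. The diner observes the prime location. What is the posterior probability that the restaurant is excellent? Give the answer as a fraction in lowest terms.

P(the prime location) = (9/10)·1 + (1/10)·(3/8) = 15/16.
By Bayes' rule, P(excellent | the prime location) = (9/10) / (15/16) = 24/25.

24/25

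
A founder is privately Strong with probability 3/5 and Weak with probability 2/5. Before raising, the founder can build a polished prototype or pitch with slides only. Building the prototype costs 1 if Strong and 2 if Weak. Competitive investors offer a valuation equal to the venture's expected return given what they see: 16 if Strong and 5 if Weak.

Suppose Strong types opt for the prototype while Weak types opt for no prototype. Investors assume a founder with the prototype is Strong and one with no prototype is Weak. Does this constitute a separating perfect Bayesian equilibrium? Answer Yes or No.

Under these beliefs, the prototype earns valuation 16 and no prototype earns valuation 5.
Strong: the prototype nets 16 − 1 = 15; no prototype nets 5. Strong prefers the prototype.
Weak: the prototype nets 16 − 2 = 14; no prototype nets 5. Weak would deviate to the prototype.
Weak has a profitable deviation, so the profile is not an equilibrium.

No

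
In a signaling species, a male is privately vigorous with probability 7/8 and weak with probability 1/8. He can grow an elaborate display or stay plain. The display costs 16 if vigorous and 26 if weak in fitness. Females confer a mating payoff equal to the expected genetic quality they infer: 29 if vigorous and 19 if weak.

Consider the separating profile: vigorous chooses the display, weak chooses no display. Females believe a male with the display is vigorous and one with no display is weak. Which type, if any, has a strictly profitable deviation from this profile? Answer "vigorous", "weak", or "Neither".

vigorous

The display pays 29; no display pays 19.
vigorous: assigned the display, nets 29 − 16 = 13; deviating to no display nets 19.
weak: assigned no display, nets 19; deviating to the display nets 29 − 26 = 3.
The vigorous type gains 6 by deviating.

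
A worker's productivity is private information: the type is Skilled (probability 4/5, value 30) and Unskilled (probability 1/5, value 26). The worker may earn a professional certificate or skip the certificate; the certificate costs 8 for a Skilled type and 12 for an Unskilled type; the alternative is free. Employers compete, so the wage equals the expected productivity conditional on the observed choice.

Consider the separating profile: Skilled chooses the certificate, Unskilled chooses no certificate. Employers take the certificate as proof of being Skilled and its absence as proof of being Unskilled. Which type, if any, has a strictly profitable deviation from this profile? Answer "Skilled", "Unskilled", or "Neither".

The certificate pays 30; no certificate pays 26.
Skilled: assigned the certificate, nets 30 − 8 = 22; deviating to no certificate nets 26.
Unskilled: assigned no certificate, nets 26; deviating to the certificate nets 30 − 12 = 18.
The Skilled type gains 4 by deviating.

Skilled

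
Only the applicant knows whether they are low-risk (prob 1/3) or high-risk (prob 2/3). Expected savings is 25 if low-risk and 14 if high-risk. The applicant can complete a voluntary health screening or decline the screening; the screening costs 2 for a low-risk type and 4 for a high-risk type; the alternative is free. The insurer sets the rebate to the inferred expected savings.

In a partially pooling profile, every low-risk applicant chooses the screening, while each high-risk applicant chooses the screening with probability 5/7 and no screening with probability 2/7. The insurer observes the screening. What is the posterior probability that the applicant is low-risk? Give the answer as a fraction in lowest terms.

7/17

P(the screening) = (1/3)·1 + (2/3)·(5/7) = 17/21.
By Bayes' rule, P(low-risk | the screening) = (1/3) / (17/21) = 7/17.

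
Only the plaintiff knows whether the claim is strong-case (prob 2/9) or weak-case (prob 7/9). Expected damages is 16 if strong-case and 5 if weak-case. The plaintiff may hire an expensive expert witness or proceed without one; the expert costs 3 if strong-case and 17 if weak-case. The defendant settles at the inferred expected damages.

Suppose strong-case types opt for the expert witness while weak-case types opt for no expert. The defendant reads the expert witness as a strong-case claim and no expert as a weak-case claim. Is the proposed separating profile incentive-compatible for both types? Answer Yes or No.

Under these beliefs, the expert witness earns settlement 16 and no expert earns settlement 5.
strong-case: the expert witness nets 16 − 3 = 13; no expert nets 5. strong-case prefers the expert witness.
weak-case: the expert witness nets 16 − 17 = -1; no expert nets 5. weak-case prefers no expert.
Neither type deviates, so the separating profile is an equilibrium.

Yes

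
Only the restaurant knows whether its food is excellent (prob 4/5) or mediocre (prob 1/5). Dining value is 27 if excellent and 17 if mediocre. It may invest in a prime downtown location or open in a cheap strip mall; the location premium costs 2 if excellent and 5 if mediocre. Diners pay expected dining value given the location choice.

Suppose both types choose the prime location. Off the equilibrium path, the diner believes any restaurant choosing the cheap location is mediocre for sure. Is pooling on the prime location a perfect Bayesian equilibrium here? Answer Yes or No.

Yes

On path, the diner holds the prior and pays 4/5·27 + 1/5·17 = 25. Off path (the cheap location), believing mediocre, it pays 17.
excellent: the prime location nets 25 − 2 = 23; the cheap location nets 17. excellent stays.
mediocre: the prime location nets 25 − 5 = 20; the cheap location nets 17. mediocre stays.
No type deviates, so pooling is sustained.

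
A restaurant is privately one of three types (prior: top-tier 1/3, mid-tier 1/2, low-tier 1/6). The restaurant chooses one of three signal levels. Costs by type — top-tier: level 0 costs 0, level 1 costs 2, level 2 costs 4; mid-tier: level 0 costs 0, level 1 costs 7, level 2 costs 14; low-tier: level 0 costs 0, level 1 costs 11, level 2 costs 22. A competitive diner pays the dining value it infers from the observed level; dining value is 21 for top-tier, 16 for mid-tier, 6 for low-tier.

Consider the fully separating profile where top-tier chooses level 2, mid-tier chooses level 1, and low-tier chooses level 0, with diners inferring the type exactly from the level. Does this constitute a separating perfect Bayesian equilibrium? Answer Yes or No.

Separating price premiums: level 2 → 21, level 1 → 16, level 0 → 6.
top-tier (assigned level 2): level 0: 6 − 0 = 6; level 1: 16 − 2 = 14; level 2: 21 − 4 = 17. top-tier stays.
mid-tier (assigned level 1): level 0: 6 − 0 = 6; level 1: 16 − 7 = 9; level 2: 21 − 14 = 7. mid-tier stays.
low-tier (assigned level 0): level 0: 6 − 0 = 6; level 1: 16 − 11 = 5; level 2: 21 − 22 = -1. low-tier stays.
Every type prefers its assigned level; separation holds.

Yes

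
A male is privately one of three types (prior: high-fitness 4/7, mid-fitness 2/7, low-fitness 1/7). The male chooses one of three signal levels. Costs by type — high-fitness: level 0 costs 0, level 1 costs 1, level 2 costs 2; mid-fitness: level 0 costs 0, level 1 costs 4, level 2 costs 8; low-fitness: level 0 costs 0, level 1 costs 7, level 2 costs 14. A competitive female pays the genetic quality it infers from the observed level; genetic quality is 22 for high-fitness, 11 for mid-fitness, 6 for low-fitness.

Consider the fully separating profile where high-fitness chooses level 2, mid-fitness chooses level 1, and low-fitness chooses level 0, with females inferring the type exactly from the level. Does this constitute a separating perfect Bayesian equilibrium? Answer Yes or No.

No

Separating mating payoffs: level 2 → 22, level 1 → 11, level 0 → 6.
high-fitness (assigned level 2): level 0: 6 − 0 = 6; level 1: 11 − 1 = 10; level 2: 22 − 2 = 20. high-fitness stays.
mid-fitness (assigned level 1): level 0: 6 − 0 = 6; level 1: 11 − 4 = 7; level 2: 22 − 8 = 14. mid-fitness prefers level 2.
low-fitness (assigned level 0): level 0: 6 − 0 = 6; level 1: 11 − 7 = 4; level 2: 22 − 14 = 8. low-fitness prefers level 2.
At least one type deviates; the separating profile fails.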